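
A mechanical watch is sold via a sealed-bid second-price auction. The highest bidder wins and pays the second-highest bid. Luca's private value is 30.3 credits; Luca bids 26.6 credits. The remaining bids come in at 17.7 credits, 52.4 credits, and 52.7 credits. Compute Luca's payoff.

Highest competing bid: 52.7 credits.
Luca's bid 26.6 credits is not the highest, so Luca loses, pays nothing, and earns zero payoff.

0.0 credits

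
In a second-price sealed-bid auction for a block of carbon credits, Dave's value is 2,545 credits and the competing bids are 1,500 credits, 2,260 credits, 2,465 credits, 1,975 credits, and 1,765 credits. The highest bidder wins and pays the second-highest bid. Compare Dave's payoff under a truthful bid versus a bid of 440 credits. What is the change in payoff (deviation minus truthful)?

Change in payoff: -80 credits.

The highest competing bid is 2,465 credits.
Bidding truthfully at 2,545 credits: Dave has the top bid, wins, and pays the second-highest bid 2,465 credits. Payoff = 2,545 credits − 2,465 credits = 80 credits.
Bidding 440 credits: the top bid is 2,465 credits (a rival), so Dave loses. Payoff = 0 credits.
Change = 0 credits − 80 credits = -80 credits.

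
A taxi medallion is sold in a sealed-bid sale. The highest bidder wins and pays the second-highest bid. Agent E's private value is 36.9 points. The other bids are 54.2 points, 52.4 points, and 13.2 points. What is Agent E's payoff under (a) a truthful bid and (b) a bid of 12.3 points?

Truthful: 0.0 points; alternative: 0.0 points.

The highest competing bid is 54.2 points.
Bidding truthfully at 36.9 points: the top bid is 54.2 points (a rival), so Agent E loses. Payoff = 0.0 points.
Bidding 12.3 points: the top bid is 54.2 points (a rival), so Agent E loses. Payoff = 0.0 points.
The bid only affects whether you win, not the price — here both bids land on the same side of the top rival bid, so the deviation is payoff-neutral.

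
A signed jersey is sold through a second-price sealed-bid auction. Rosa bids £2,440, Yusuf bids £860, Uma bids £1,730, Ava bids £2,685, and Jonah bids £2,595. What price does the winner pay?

Sorted high to low: Ava £2,685 > Jonah £2,595 > Rosa £2,440 > Uma £1,730 > Yusuf £860.
Ava has the highest bid, so Ava wins.
The second-highest bid is £2,595, so that is what Ava pays.

Price paid: £2,595.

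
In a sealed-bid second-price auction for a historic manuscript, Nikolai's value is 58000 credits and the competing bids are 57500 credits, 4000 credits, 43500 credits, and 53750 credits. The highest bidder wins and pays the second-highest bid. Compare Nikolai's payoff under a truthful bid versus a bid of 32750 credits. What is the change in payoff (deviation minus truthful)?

-500 credits

The highest competing bid is 57500 credits.
Bidding truthfully at 58000 credits: Nikolai has the top bid, wins, and pays the second-highest bid 57500 credits. Payoff = 58000 credits − 57500 credits = 500 credits.
Bidding 32750 credits: the top bid is 57500 credits (a rival), so Nikolai loses. Payoff = 0 credits.
Change = 0 credits − 500 credits = -500 credits.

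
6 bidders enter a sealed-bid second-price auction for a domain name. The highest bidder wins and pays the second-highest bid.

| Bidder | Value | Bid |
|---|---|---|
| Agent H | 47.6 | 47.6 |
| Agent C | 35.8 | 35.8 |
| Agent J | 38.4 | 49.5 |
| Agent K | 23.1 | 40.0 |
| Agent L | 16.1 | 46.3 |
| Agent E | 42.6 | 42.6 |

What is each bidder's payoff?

Ordered from highest: Agent J 49.5; Agent H 47.6; Agent L 46.3; Agent E 42.6; Agent K 40.0; Agent C 35.8.
Agent J has the top bid and wins; the price is the second-highest bid, 47.6.
Agent J's payoff = 38.4 − 47.6 = -9.2. All other bidders lose, so their payoff is 0.

Payoffs: Agent H 0.0, Agent C 0.0, Agent J -9.2, Agent K 0.0, Agent L 0.0, Agent E 0.0.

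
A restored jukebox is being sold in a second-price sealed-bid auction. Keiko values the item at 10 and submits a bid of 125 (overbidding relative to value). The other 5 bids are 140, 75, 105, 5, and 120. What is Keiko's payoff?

Keiko's payoff: 0.

Highest competing bid: 140.
Keiko's bid 125 is not the highest, so Keiko loses, pays nothing, and earns zero payoff.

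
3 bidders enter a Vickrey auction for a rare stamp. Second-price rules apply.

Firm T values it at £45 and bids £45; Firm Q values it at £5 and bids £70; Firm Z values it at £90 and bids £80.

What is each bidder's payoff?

Sorted high to low: Firm Z £80 > Firm Q £70 > Firm T £45.
Firm Z has the top bid and wins; the price is the second-highest bid, £70.
Firm Z's payoff = £90 − £70 = £20. All other bidders lose, so their payoff is 0.

Payoffs: Firm T £0, Firm Q £0, Firm Z £20.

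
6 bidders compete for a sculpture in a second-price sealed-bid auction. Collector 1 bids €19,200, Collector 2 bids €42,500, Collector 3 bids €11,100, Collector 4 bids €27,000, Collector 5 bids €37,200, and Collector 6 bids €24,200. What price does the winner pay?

Bids in descending order: Collector 2 €42,500 > Collector 5 €37,200 > Collector 4 €27,000 > Collector 6 €24,200 > Collector 1 €19,200 > Collector 3 €11,100.
Collector 2 has the highest bid, so Collector 2 wins.
The second-highest bid is €37,200, so that is what Collector 2 pays.

€37,200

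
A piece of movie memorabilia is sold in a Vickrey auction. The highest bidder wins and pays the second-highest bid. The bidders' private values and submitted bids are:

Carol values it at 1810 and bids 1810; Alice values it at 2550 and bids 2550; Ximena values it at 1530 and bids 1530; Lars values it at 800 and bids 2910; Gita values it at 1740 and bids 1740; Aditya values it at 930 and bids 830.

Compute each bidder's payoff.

Ranking the bids: Lars 2910 > Alice 2550 > Carol 1810 > Gita 1740 > Ximena 1530 > Aditya 830.
Lars has the top bid and wins; the price is the second-highest bid, 2550.
Lars's payoff = 800 − 2550 = -1750. All other bidders lose, so their payoff is 0.

Carol 0, Alice 0, Ximena 0, Lars -1750, Gita 0, Aditya 0.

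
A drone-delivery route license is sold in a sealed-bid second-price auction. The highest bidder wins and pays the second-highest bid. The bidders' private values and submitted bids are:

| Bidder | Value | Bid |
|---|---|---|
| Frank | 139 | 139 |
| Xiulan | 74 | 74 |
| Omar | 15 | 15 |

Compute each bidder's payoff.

Bids in descending order: Frank 139; Xiulan 74; Omar 15.
Frank has the top bid and wins; the price is the second-highest bid, 74.
Frank's payoff = 139 − 74 = 65. All other bidders lose, so their payoff is 0.

Payoffs: Frank 65, Xiulan 0, Omar 0.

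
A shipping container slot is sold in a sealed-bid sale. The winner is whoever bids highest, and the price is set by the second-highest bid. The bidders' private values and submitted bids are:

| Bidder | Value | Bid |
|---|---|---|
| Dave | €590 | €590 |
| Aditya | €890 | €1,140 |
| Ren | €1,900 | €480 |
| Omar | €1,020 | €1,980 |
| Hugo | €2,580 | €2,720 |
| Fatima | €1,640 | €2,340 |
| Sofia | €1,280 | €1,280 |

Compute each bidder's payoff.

Sorted high to low: Hugo €2,720 > Fatima €2,340 > Omar €1,980 > Sofia €1,280 > Aditya €1,140 > Dave €590 > Ren €480.
Hugo has the top bid and wins; the price is the second-highest bid, €2,340.
Hugo's payoff = €2,580 − €2,340 = €240. All other bidders lose, so their payoff is 0.

Payoffs: Dave €0, Aditya €0, Ren €0, Omar €0, Hugo €240, Fatima €0, Sofia €0.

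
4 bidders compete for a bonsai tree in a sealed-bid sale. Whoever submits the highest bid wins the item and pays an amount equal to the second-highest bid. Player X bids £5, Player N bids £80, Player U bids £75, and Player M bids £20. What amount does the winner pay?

£75

Sorted high to low: Player N £80; Player U £75; Player M £20; Player X £5.
Player N has the highest bid, so Player N wins.
The second-highest bid is £75, so that is what Player N pays.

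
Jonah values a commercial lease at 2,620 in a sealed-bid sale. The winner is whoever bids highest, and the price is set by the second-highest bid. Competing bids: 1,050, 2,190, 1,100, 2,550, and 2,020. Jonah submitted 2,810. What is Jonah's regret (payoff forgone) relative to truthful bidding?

Regret: 0.

The highest competing bid is 2,550.
Bidding truthfully at 2,620: Jonah has the top bid, wins, and pays the second-highest bid 2,550. Payoff = 2,620 − 2,550 = 70.
Bidding 2,810: Jonah has the top bid, wins, and pays the second-highest bid 2,550. Payoff = 2,620 − 2,550 = 70.
Regret = truthful payoff − actual payoff = 70 − 70 = 0.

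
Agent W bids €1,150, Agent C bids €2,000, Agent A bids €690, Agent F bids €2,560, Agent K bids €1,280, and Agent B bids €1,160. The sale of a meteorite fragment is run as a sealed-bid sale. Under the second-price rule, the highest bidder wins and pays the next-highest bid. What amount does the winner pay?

Price paid: €2,000.

Bids in descending order: Agent F €2,560, then Agent C €2,000, then Agent K €1,280, then Agent B €1,160, then Agent W €1,150, then Agent A €690.
Agent F has the highest bid, so Agent F wins.
The second-highest bid is €2,000, so that is what Agent F pays.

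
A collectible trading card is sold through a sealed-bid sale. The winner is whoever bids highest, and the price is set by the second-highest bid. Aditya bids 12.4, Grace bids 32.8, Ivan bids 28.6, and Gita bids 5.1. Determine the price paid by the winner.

Bids in descending order: Grace 32.8 > Ivan 28.6 > Aditya 12.4 > Gita 5.1.
Grace has the highest bid, so Grace wins.
The second-highest bid is 28.6, so that is what Grace pays.

28.6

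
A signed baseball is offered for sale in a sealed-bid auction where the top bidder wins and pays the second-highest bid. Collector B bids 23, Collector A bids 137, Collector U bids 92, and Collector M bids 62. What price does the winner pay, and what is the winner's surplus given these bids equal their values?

Ordered from highest: Collector A 137, then Collector U 92, then Collector M 62, then Collector B 23.
Collector A is the highest bidder, so Collector A wins.
Under the second-price rule, the price is the second-highest bid: 92.
Surplus = 137 − 92 = 45.

The winner pays 92 for a surplus of 45.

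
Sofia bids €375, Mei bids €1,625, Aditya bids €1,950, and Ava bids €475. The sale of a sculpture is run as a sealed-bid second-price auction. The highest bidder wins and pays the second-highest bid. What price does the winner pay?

Price paid: €1,625.

Ranking the bids: Aditya €1,950 > Mei €1,625 > Ava €475 > Sofia €375.
Aditya has the highest bid, so Aditya wins.
The second-highest bid is €1,625, so that is what Aditya pays.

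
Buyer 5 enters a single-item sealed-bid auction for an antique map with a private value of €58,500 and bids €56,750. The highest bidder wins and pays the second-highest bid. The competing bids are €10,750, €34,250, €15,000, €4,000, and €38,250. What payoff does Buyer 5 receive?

The bidder's payoff: €20,250.

Highest competing bid: €38,250.
Buyer 5's bid €56,750 is the highest overall, so Buyer 5 wins and pays the second-highest bid, €38,250.
Payoff = value − price = €58,500 − €38,250 = €20,250.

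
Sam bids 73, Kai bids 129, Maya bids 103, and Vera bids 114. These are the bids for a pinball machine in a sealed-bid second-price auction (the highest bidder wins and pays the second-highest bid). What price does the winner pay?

Ranking the bids: Kai 129, then Vera 114, then Maya 103, then Sam 73.
Kai is the highest bidder, so Kai wins.
Under the second-price rule, the price is the second-highest bid: 114.

The winner pays 114.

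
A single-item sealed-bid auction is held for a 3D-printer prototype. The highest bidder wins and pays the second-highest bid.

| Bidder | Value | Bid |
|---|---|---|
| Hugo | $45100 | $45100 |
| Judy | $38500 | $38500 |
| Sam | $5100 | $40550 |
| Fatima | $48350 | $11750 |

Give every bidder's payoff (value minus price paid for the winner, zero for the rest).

Hugo $4550, Judy $0, Sam $0, Fatima $0.

Ordered from highest: Hugo $45100 > Sam $40550 > Judy $38500 > Fatima $11750.
Hugo has the top bid and wins; the price is the second-highest bid, $40550.
Hugo's payoff = $45100 − $40550 = $4550. All other bidders lose, so their payoff is 0.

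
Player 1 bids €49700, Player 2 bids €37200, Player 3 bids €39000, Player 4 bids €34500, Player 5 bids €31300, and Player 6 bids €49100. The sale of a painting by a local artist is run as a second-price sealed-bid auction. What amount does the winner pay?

The winner pays €49100.

Sorted high to low: Player 1 €49700, then Player 6 €49100, then Player 3 €39000, then Player 2 €37200, then Player 4 €34500, then Player 5 €31300.
Player 1 has the highest bid, so Player 1 wins.
The second-highest bid is €49100, so that is what Player 1 pays.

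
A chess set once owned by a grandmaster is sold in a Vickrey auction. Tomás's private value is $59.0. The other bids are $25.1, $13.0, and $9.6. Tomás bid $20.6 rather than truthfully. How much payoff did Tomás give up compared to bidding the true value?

The highest competing bid is $25.1.
Bidding truthfully at $59.0: Tomás has the top bid, wins, and pays the second-highest bid $25.1. Payoff = $59.0 − $25.1 = $33.9.
Bidding $20.6: the top bid is $25.1 (a rival), so Tomás loses. Payoff = $0.0.
Regret = truthful payoff − actual payoff = $33.9 − $0.0 = $33.9.

Regret: $33.9.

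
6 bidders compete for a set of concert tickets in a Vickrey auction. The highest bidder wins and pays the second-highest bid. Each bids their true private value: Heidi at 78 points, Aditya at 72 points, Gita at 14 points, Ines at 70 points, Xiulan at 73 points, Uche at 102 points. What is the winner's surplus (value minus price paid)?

24 points

Bids in descending order: Uche 102 points; Heidi 78 points; Xiulan 73 points; Aditya 72 points; Ines 70 points; Gita 14 points.
Uche wins with the top bid and pays the second-highest, 78 points.
Surplus = 102 points − 78 points = 24 points.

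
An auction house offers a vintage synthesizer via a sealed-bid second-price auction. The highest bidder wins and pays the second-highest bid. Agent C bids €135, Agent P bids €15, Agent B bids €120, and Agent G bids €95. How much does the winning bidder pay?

The winner pays €120.

Ordered from highest: Agent C €135; Agent B €120; Agent G €95; Agent P €15.
Agent C has the highest bid, so Agent C wins.
The second-highest bid is €120, so that is what Agent C pays.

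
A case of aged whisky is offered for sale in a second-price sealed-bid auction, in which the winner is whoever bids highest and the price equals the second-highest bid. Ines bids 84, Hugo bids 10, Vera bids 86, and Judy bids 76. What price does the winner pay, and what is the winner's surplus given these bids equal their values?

The winner pays 84 for a surplus of 2.

Bids in descending order: Vera 86 > Ines 84 > Judy 76 > Hugo 10.
Vera is the highest bidder, so Vera wins.
Under the second-price rule, the price is the second-highest bid: 84.
Surplus = 86 − 84 = 2.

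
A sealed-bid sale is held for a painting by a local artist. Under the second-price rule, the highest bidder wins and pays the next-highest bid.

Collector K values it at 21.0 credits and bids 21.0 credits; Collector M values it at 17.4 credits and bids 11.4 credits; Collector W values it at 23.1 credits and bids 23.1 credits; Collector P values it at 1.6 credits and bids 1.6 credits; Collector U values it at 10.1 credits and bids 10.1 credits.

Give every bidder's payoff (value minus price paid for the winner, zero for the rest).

Collector K 0.0 credits, Collector M 0.0 credits, Collector W 2.1 credits, Collector P 0.0 credits, Collector U 0.0 credits.

Bids in descending order: Collector W 23.1 credits, then Collector K 21.0 credits, then Collector M 11.4 credits, then Collector U 10.1 credits, then Collector P 1.6 credits.
Collector W has the top bid and wins; the price is the second-highest bid, 21.0 credits.
Collector W's payoff = 23.1 credits − 21.0 credits = 2.1 credits. All other bidders lose, so their payoff is 0.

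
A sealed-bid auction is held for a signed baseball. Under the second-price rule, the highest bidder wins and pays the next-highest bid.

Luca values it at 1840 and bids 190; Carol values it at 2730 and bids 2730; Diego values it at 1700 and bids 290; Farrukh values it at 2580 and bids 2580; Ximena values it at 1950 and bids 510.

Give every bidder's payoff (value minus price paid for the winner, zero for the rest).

Luca 0, Carol 150, Diego 0, Farrukh 0, Ximena 0.

Sorted high to low: Carol 2730; Farrukh 2580; Ximena 510; Diego 290; Luca 190.
Carol has the top bid and wins; the price is the second-highest bid, 2580.
Carol's payoff = 2730 − 2580 = 150. All other bidders lose, so their payoff is 0.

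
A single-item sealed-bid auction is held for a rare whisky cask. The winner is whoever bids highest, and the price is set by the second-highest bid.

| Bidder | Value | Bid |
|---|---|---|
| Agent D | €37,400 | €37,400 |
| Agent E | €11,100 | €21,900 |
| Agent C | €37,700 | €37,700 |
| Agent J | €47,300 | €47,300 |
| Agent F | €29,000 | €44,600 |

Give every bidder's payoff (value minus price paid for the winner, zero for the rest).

Ranking the bids: Agent J €47,300 > Agent F €44,600 > Agent C €37,700 > Agent D €37,400 > Agent E €21,900.
Agent J has the top bid and wins; the price is the second-highest bid, €44,600.
Agent J's payoff = €47,300 − €44,600 = €2,700. All other bidders lose, so their payoff is 0.

Payoffs: Agent D €0, Agent E €0, Agent C €0, Agent J €2,700, Agent F €0.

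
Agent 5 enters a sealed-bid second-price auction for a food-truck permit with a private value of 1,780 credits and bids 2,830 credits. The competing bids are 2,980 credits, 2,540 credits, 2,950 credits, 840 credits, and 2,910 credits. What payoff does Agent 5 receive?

The bidder's payoff: 0 credits.

Highest competing bid: 2,980 credits.
Agent 5's bid 2,830 credits is not the highest, so Agent 5 loses, pays nothing, and earns zero payoff.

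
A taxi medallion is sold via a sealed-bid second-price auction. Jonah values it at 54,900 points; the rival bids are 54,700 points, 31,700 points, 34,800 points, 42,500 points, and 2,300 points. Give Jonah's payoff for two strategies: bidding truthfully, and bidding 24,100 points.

The highest competing bid is 54,700 points.
Bidding truthfully at 54,900 points: Jonah has the top bid, wins, and pays the second-highest bid 54,700 points. Payoff = 54,900 points − 54,700 points = 200 points.
Bidding 24,100 points: the top bid is 54,700 points (a rival), so Jonah loses. Payoff = 0 points.
Deviating from a truthful bid can only lose payoff in a second-price auction — never gain.

Truthful: 200 points; alternative: 0 points.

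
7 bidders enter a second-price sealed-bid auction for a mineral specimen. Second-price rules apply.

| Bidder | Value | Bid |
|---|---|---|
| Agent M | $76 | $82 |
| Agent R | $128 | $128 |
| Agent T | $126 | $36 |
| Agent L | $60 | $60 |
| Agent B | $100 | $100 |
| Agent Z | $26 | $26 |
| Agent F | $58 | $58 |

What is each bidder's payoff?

Agent M $0, Agent R $28, Agent T $0, Agent L $0, Agent B $0, Agent Z $0, Agent F $0.

Bids in descending order: Agent R $128; Agent B $100; Agent M $82; Agent L $60; Agent F $58; Agent T $36; Agent Z $26.
Agent R has the top bid and wins; the price is the second-highest bid, $100.
Agent R's payoff = $128 − $100 = $28. All other bidders lose, so their payoff is 0.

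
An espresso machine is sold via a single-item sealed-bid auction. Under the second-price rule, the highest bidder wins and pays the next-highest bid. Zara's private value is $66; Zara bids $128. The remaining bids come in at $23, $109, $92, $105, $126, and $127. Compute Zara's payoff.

-$61

Highest competing bid: $127.
Zara's bid $128 is the highest overall, so Zara wins and pays the second-highest bid, $127.
Payoff = value − price = $66 − $127 = -$61.
Overbidding won the item at a price above value — truthful bidding would have avoided this loss.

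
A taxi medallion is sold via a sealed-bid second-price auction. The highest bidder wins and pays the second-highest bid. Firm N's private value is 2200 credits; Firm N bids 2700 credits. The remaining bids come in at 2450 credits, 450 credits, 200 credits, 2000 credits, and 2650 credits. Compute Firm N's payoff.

-450 credits

Highest competing bid: 2650 credits.
Firm N's bid 2700 credits is the highest overall, so Firm N wins and pays the second-highest bid, 2650 credits.
Payoff = value − price = 2200 credits − 2650 credits = -450 credits.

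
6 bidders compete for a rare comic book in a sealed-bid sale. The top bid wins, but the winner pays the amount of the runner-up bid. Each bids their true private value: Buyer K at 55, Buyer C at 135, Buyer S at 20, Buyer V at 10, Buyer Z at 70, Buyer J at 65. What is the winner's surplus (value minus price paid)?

Ordered from highest: Buyer C 135 > Buyer Z 70 > Buyer J 65 > Buyer K 55 > Buyer S 20 > Buyer V 10.
Buyer C wins with the top bid and pays the second-highest, 70.
Surplus = 135 − 70 = 65.

Surplus = 65.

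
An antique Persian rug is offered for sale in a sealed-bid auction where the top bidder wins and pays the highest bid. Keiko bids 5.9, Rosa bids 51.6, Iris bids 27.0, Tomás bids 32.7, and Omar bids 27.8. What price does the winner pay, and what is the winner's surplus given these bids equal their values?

The winner pays 51.6 for a surplus of 0.0.

Ordered from highest: Rosa 51.6; Tomás 32.7; Omar 27.8; Iris 27.0; Keiko 5.9.
Rosa is the highest bidder, so Rosa wins.
Under the first-price rule, the price is the highest bid: 51.6.
Surplus = 51.6 − 51.6 = 0.0.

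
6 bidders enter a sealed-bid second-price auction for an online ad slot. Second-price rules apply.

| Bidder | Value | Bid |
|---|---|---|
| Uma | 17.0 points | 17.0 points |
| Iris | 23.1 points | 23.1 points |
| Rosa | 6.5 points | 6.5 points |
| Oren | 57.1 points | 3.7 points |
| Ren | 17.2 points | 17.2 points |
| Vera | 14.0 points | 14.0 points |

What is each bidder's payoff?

Ranking the bids: Iris 23.1 points > Ren 17.2 points > Uma 17.0 points > Vera 14.0 points > Rosa 6.5 points > Oren 3.7 points.
Iris has the top bid and wins; the price is the second-highest bid, 17.2 points.
Iris's payoff = 23.1 points − 17.2 points = 5.9 points. All other bidders lose, so their payoff is 0.

Payoffs: Uma 0.0 points, Iris 5.9 points, Rosa 0.0 points, Oren 0.0 points, Ren 0.0 points, Vera 0.0 points.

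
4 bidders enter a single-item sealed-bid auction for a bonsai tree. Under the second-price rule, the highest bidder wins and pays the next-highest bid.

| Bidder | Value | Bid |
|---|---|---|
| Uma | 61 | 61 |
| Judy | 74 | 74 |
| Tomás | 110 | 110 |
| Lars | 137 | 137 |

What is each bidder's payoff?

Ranking the bids: Lars 137, then Tomás 110, then Judy 74, then Uma 61.
Lars has the top bid and wins; the price is the second-highest bid, 110.
Lars's payoff = 137 − 110 = 27. All other bidders lose, so their payoff is 0.

Payoffs: Uma 0, Judy 0, Tomás 0, Lars 27.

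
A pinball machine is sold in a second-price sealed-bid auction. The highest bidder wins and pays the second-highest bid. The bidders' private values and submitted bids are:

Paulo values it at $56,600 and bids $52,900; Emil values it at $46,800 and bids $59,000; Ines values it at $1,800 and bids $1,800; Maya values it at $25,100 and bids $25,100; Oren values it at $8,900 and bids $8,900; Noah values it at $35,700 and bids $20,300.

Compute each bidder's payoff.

Sorted high to low: Emil $59,000 > Paulo $52,900 > Maya $25,100 > Noah $20,300 > Oren $8,900 > Ines $1,800.
Emil has the top bid and wins; the price is the second-highest bid, $52,900.
Emil's payoff = $46,800 − $52,900 = -$6,100. All other bidders lose, so their payoff is 0.

Payoffs: Paulo $0, Emil -$6,100, Ines $0, Maya $0, Oren $0, Noah $0.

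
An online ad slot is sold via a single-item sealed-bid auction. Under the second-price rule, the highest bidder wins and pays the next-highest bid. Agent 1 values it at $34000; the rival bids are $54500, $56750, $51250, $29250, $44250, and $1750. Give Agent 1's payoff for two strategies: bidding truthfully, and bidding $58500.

Truthful: $0; alternative: -$22750.

The highest competing bid is $56750.
Bidding truthfully at $34000: the top bid is $56750 (a rival), so Agent 1 loses. Payoff = $0.
Bidding $58500: Agent 1 has the top bid, wins, and pays the second-highest bid $56750. Payoff = $34000 − $56750 = -$22750.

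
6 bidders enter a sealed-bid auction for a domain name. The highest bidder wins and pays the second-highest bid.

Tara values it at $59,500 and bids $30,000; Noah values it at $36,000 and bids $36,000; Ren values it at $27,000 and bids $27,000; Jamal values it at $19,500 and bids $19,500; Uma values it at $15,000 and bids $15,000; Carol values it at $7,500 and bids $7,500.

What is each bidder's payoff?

Payoffs: Tara $0, Noah $6,000, Ren $0, Jamal $0, Uma $0, Carol $0.

Ranking the bids: Noah $36,000, then Tara $30,000, then Ren $27,000, then Jamal $19,500, then Uma $15,000, then Carol $7,500.
Noah has the top bid and wins; the price is the second-highest bid, $30,000.
Noah's payoff = $36,000 − $30,000 = $6,000. All other bidders lose, so their payoff is 0.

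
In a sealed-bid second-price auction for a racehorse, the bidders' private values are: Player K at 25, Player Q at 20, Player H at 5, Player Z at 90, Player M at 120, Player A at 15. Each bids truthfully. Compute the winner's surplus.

30

Sorted high to low: Player M 120, then Player Z 90, then Player K 25, then Player Q 20, then Player A 15, then Player H 5.
Player M wins with the top bid and pays the second-highest, 90.
Surplus = 120 − 90 = 30.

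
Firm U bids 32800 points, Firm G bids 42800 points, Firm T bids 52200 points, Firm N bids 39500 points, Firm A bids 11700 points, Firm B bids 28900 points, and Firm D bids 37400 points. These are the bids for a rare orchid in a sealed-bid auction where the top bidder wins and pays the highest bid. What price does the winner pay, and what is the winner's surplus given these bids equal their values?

The winner pays 52200 points for a surplus of 0 points.

Bids in descending order: Firm T 52200 points > Firm G 42800 points > Firm N 39500 points > Firm D 37400 points > Firm U 32800 points > Firm B 28900 points > Firm A 11700 points.
Firm T is the highest bidder, so Firm T wins.
Under the first-price rule, the price is the highest bid: 52200 points.
Surplus = 52200 points − 52200 points = 0 points.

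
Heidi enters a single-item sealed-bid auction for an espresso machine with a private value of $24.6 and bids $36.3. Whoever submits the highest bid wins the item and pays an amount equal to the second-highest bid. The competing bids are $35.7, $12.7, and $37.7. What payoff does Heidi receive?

Highest competing bid: $37.7.
Heidi's bid $36.3 is not the highest, so Heidi loses, pays nothing, and earns zero payoff.

$0.0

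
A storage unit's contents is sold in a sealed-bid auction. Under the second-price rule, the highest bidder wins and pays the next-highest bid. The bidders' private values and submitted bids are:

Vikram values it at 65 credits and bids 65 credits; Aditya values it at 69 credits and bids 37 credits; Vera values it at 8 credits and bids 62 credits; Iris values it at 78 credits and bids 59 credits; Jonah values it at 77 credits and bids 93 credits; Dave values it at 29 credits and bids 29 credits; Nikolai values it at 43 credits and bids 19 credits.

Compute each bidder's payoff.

Payoffs: Vikram 0 credits, Aditya 0 credits, Vera 0 credits, Iris 0 credits, Jonah 12 credits, Dave 0 credits, Nikolai 0 credits.

Sorted high to low: Jonah 93 credits > Vikram 65 credits > Vera 62 credits > Iris 59 credits > Aditya 37 credits > Dave 29 credits > Nikolai 19 credits.
Jonah has the top bid and wins; the price is the second-highest bid, 65 credits.
Jonah's payoff = 77 credits − 65 credits = 12 credits. All other bidders lose, so their payoff is 0.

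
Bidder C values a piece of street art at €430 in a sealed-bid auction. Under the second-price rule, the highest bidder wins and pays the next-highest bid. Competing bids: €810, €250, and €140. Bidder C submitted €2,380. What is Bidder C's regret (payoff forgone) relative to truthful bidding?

The highest competing bid is €810.
Bidding truthfully at €430: the top bid is €810 (a rival), so Bidder C loses. Payoff = €0.
Bidding €2,380: Bidder C has the top bid, wins, and pays the second-highest bid €810. Payoff = €430 − €810 = -€380.
Regret = truthful payoff − actual payoff = €0 − -€380 = €380.

Regret: €380.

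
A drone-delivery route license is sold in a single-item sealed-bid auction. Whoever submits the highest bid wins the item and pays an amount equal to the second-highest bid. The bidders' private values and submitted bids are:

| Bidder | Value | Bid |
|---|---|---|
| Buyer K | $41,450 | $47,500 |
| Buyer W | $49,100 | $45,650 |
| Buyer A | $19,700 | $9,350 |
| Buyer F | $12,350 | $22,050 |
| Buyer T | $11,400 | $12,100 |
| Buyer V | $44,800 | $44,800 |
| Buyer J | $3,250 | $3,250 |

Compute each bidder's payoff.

Payoffs: Buyer K -$4,200, Buyer W $0, Buyer A $0, Buyer F $0, Buyer T $0, Buyer V $0, Buyer J $0.

Ranking the bids: Buyer K $47,500; Buyer W $45,650; Buyer V $44,800; Buyer F $22,050; Buyer T $12,100; Buyer A $9,350; Buyer J $3,250.
Buyer K has the top bid and wins; the price is the second-highest bid, $45,650.
Buyer K's payoff = $41,450 − $45,650 = -$4,200. All other bidders lose, so their payoff is 0.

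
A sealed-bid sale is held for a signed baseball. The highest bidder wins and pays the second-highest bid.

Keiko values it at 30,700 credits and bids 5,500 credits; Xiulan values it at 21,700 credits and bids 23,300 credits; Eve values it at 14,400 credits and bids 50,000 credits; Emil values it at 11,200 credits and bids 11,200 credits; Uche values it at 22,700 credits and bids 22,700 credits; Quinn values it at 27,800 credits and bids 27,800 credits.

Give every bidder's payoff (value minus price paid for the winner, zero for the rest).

Bids in descending order: Eve 50,000 credits > Quinn 27,800 credits > Xiulan 23,300 credits > Uche 22,700 credits > Emil 11,200 credits > Keiko 5,500 credits.
Eve has the top bid and wins; the price is the second-highest bid, 27,800 credits.
Eve's payoff = 14,400 credits − 27,800 credits = -13,400 credits. All other bidders lose, so their payoff is 0.

Payoffs: Keiko 0 credits, Xiulan 0 credits, Eve -13,400 credits, Emil 0 credits, Uche 0 credits, Quinn 0 credits.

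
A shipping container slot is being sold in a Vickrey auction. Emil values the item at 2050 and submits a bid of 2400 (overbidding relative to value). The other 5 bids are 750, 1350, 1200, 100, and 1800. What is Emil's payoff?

Highest competing bid: 1800.
Emil's bid 2400 is the highest overall, so Emil wins and pays the second-highest bid, 1800.
Payoff = value − price = 2050 − 1800 = 250.

Emil's payoff: 250.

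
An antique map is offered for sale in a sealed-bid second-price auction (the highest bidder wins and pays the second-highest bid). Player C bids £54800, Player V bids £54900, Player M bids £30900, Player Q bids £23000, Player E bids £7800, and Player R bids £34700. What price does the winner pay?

Ordered from highest: Player V £54900, then Player C £54800, then Player R £34700, then Player M £30900, then Player Q £23000, then Player E £7800.
Player V is the highest bidder, so Player V wins.
Under the second-price rule, the price is the second-highest bid: £54800.

£54800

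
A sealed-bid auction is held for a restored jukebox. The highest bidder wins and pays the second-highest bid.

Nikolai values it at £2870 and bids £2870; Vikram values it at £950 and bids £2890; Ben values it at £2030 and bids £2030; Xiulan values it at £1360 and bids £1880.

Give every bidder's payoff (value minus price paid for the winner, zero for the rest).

Bids in descending order: Vikram £2890 > Nikolai £2870 > Ben £2030 > Xiulan £1880.
Vikram has the top bid and wins; the price is the second-highest bid, £2870.
Vikram's payoff = £950 − £2870 = -£1920. All other bidders lose, so their payoff is 0.

Nikolai £0, Vikram -£1920, Ben £0, Xiulan £0.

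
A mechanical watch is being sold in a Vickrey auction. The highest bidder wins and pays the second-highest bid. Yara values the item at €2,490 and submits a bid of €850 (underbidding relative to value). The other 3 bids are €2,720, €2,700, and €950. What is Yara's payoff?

Highest competing bid: €2,720.
Yara's bid €850 is not the highest, so Yara loses, pays nothing, and earns zero payoff.

Payoff = €0.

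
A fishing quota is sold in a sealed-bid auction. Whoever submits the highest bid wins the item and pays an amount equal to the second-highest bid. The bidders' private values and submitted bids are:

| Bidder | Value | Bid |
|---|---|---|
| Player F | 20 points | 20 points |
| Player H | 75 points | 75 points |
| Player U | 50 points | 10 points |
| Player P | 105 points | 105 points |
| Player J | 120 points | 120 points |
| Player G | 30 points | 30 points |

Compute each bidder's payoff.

Player F 0 points, Player H 0 points, Player U 0 points, Player P 0 points, Player J 15 points, Player G 0 points.

Ordered from highest: Player J 120 points, then Player P 105 points, then Player H 75 points, then Player G 30 points, then Player F 20 points, then Player U 10 points.
Player J has the top bid and wins; the price is the second-highest bid, 105 points.
Player J's payoff = 120 points − 105 points = 15 points. All other bidders lose, so their payoff is 0.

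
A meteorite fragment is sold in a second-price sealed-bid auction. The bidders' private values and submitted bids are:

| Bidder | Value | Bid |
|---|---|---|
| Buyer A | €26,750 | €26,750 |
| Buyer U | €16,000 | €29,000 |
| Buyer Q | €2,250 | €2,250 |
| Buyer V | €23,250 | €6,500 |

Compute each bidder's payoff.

Payoffs: Buyer A €0, Buyer U -€10,750, Buyer Q €0, Buyer V €0.

Ranking the bids: Buyer U €29,000, then Buyer A €26,750, then Buyer V €6,500, then Buyer Q €2,250.
Buyer U has the top bid and wins; the price is the second-highest bid, €26,750.
Buyer U's payoff = €16,000 − €26,750 = -€10,750. All other bidders lose, so their payoff is 0.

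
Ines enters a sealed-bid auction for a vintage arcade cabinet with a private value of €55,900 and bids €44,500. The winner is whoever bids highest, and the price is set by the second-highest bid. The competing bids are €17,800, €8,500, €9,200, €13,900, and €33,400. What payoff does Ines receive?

Ines's payoff: €22,500.

Highest competing bid: €33,400.
Ines's bid €44,500 is the highest overall, so Ines wins and pays the second-highest bid, €33,400.
Payoff = value − price = €55,900 − €33,400 = €22,500.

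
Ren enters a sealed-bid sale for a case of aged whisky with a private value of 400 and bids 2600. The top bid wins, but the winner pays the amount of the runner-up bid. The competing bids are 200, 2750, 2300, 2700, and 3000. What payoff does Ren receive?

Highest competing bid: 3000.
Ren's bid 2600 is not the highest, so Ren loses, pays nothing, and earns zero payoff.

Ren's payoff: 0.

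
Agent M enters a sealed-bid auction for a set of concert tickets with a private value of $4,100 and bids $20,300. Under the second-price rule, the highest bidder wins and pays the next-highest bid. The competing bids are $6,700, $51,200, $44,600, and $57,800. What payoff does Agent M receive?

Highest competing bid: $57,800.
Agent M's bid $20,300 is not the highest, so Agent M loses, pays nothing, and earns zero payoff.

Agent M's payoff: $0.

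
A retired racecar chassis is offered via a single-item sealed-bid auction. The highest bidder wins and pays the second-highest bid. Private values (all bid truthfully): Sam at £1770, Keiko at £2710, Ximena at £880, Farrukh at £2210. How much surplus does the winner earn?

Bids in descending order: Keiko £2710; Farrukh £2210; Sam £1770; Ximena £880.
Keiko wins with the top bid and pays the second-highest, £2210.
Surplus = £2710 − £2210 = £500.

Winner's surplus: £500.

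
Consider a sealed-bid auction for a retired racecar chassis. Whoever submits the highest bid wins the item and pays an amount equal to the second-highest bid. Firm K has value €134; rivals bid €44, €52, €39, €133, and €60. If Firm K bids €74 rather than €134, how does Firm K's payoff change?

The highest competing bid is €133.
Bidding truthfully at €134: Firm K has the top bid, wins, and pays the second-highest bid €133. Payoff = €134 − €133 = €1.
Bidding €74: the top bid is €133 (a rival), so Firm K loses. Payoff = €0.
Change = €0 − €1 = -€1.

Payoff change: -€1.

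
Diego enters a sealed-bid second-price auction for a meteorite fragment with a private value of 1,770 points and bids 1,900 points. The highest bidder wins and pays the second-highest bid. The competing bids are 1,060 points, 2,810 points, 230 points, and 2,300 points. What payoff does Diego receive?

0 points

Highest competing bid: 2,810 points.
Diego's bid 1,900 points is not the highest, so Diego loses, pays nothing, and earns zero payoff.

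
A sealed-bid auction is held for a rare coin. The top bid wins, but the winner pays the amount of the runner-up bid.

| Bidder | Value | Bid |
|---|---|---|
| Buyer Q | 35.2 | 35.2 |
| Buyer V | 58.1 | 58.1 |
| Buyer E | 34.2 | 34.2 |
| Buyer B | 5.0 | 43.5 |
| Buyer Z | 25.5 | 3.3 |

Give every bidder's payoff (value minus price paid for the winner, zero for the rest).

Sorted high to low: Buyer V 58.1; Buyer B 43.5; Buyer Q 35.2; Buyer E 34.2; Buyer Z 3.3.
Buyer V has the top bid and wins; the price is the second-highest bid, 43.5.
Buyer V's payoff = 58.1 − 43.5 = 14.6. All other bidders lose, so their payoff is 0.

Buyer Q 0.0, Buyer V 14.6, Buyer E 0.0, Buyer B 0.0, Buyer Z 0.0.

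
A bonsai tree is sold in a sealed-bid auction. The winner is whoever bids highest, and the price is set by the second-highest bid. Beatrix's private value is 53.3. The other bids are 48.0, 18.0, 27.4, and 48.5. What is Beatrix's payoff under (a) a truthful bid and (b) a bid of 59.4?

(a) 4.8  (b) 4.8

The highest competing bid is 48.5.
Bidding truthfully at 53.3: Beatrix has the top bid, wins, and pays the second-highest bid 48.5. Payoff = 53.3 − 48.5 = 4.8.
Bidding 59.4: Beatrix has the top bid, wins, and pays the second-highest bid 48.5. Payoff = 53.3 − 48.5 = 4.8.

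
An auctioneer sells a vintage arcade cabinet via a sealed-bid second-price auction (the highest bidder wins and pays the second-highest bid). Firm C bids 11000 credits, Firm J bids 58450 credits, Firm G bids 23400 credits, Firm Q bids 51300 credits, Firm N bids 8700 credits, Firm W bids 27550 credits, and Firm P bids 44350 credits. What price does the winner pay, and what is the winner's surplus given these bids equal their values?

Ranking the bids: Firm J 58450 credits, then Firm Q 51300 credits, then Firm P 44350 credits, then Firm W 27550 credits, then Firm G 23400 credits, then Firm C 11000 credits, then Firm N 8700 credits.
Firm J is the highest bidder, so Firm J wins.
Under the second-price rule, the price is the second-highest bid: 51300 credits.
Surplus = 58450 credits − 51300 credits = 7150 credits.

Price 51300 credits; surplus 7150 credits.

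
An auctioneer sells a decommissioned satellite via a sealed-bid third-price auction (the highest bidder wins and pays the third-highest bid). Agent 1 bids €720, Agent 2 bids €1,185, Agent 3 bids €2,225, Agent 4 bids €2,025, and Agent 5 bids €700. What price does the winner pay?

The winner pays €1,185.

Bids in descending order: Agent 3 €2,225; Agent 4 €2,025; Agent 2 €1,185; Agent 1 €720; Agent 5 €700.
Agent 3 is the highest bidder, so Agent 3 wins.
Under the third-price rule, the price is the third-highest bid: €1,185.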